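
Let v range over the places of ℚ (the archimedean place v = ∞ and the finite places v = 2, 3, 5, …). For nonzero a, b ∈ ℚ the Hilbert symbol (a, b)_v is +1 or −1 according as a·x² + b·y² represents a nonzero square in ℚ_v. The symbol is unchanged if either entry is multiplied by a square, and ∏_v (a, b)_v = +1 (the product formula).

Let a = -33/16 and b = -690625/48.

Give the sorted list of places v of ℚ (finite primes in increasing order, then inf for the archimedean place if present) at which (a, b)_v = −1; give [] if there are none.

[5, 11, 13, inf]

Mod squares: a ≡ -33, b ≡ -3315. Check v ∈ {∞, 2, 3, 5, 11, 13, 17}.
v=∞: -33 < 0 and -3315 < 0  ⇒  (a,b)_∞ = -1.
v=2: v_2(a)=-4, v_2(b)=-4; units ≡ 7, 5 (mod 8); ε·ε+αω+βω = 1·0+-4·1+-4·0 ≡ 0  ⇒  (a,b)_2 = +1.
v=11: a=11^1·(≡6), b=11^0·(≡8) mod 11; (6|11)=-1, (8|11)=-1; (−1)^{1·0·5}·(-1)^0·(-1)^1 = -1.
v=13: a=13^0·(≡2), b=13^1·(≡5) mod 13; (2|13)=-1, (5|13)=-1; (−1)^{0·1·6}·(-1)^1·(-1)^0 = -1.
v=3: a=3^1·(≡1), b=3^-1·(≡2) mod 3; (1|3)=+1, (2|3)=-1; (−1)^{1·-1·1}·(+1)^-1·(-1)^1 = +1.
v=17: a=17^0·(≡16), b=17^1·(≡4) mod 17; (16|17)=+1, (4|17)=+1; (−1)^{0·1·8}·(+1)^1·(+1)^0 = +1.
v=5: a=5^0·(≡2), b=5^5·(≡3) mod 5; (2|5)=-1, (3|5)=-1; (−1)^{0·5·2}·(-1)^5·(-1)^0 = -1.
Ram(-33, -3315) = {5, 11, 13, ∞}; no ℚ_5-point on the conic.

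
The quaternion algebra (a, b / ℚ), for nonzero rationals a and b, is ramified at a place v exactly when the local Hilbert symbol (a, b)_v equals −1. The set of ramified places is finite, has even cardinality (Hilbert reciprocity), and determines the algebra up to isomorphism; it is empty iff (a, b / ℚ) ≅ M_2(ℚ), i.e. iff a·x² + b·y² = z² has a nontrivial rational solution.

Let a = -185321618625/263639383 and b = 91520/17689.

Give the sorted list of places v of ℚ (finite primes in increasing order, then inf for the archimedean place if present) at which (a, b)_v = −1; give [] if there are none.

[3, 5]

Mod squares: a ≡ -15015, b ≡ 1430. Check v ∈ {∞, 2, 3, 5, 7, 11, 13, 17, 19}.
v=∞: -15015 < 0 and 1430 > 0  ⇒  (a,b)_∞ = +1.
v=19: a=19^-4·(≡12), b=19^-2·(≡17) mod 19; (12|19)=-1, (17|19)=+1; (−1)^{-4·-2·9}·(-1)^-2·(+1)^-4 = +1.
v=11: a=11^3·(≡8), b=11^1·(≡4) mod 11; (8|11)=-1, (4|11)=+1; (−1)^{3·1·5}·(-1)^1·(+1)^3 = +1.
v=3: a=3^1·(≡2), b=3^0·(≡2) mod 3; (2|3)=-1, (2|3)=-1; (−1)^{1·0·1}·(-1)^0·(-1)^1 = -1.
v=17: a=17^-2·(≡2), b=17^0·(≡1) mod 17; (2|17)=+1, (1|17)=+1; (−1)^{-2·0·8}·(+1)^0·(+1)^-2 = +1.
v=13: a=13^5·(≡7), b=13^1·(≡8) mod 13; (7|13)=-1, (8|13)=-1; (−1)^{5·1·6}·(-1)^1·(-1)^5 = +1.
v=2: v_2(a)=0, v_2(b)=7; units ≡ 1, 3 (mod 8); ε·ε+αω+βω = 0·1+0·1+7·0 ≡ 0  ⇒  (a,b)_2 = +1.
v=7: a=7^-1·(≡1), b=7^-2·(≡4) mod 7; (1|7)=+1, (4|7)=+1; (−1)^{-1·-2·3}·(+1)^-2·(+1)^-1 = +1.
v=5: a=5^3·(≡2), b=5^1·(≡1) mod 5; (2|5)=-1, (1|5)=+1; (−1)^{3·1·2}·(-1)^1·(+1)^3 = -1.
|Ram(-15015, 1430)| = 2, even; anisotropic at {3, 5}.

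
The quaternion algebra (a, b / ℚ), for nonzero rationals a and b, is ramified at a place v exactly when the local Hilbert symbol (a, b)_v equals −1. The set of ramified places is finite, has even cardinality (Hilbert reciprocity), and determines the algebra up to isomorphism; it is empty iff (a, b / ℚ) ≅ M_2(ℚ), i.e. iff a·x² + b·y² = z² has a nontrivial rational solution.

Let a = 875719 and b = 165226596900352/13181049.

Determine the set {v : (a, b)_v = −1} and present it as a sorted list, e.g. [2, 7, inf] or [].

Mod squares: a ≡ 875719, b ≡ 1751438. Check v ∈ {∞, 2, 3, 7, 13, 23, 31, 41, 53}.
v=7: a=7^0·(≡5), b=7^-2·(≡3) mod 7; (5|7)=-1, (3|7)=-1; (−1)^{0·-2·3}·(-1)^-2·(-1)^0 = +1.
v=53: a=53^1·(≡40), b=53^1·(≡21) mod 53; (40|53)=+1, (21|53)=-1; (−1)^{1·1·26}·(+1)^1·(-1)^1 = -1.
v=∞: 875719 > 0 and 1751438 > 0  ⇒  (a,b)_∞ = +1.
v=41: a=41^1·(≡39), b=41^-1·(≡8) mod 41; (39|41)=+1, (8|41)=+1; (−1)^{1·-1·20}·(+1)^-1·(+1)^1 = +1.
v=31: a=31^1·(≡8), b=31^1·(≡2) mod 31; (8|31)=+1, (2|31)=+1; (−1)^{1·1·15}·(+1)^1·(+1)^1 = -1.
v=2: v_2(a)=0, v_2(b)=9; units ≡ 7, 7 (mod 8); ε·ε+αω+βω = 1·1+0·0+9·0 ≡ 1  ⇒  (a,b)_2 = -1.
v=3: a=3^0·(≡1), b=3^-8·(≡2) mod 3; (1|3)=+1, (2|3)=-1; (−1)^{0·-8·1}·(+1)^-8·(-1)^0 = +1.
v=23: a=23^0·(≡17), b=23^2·(≡5) mod 23; (17|23)=-1, (5|23)=-1; (−1)^{0·2·11}·(-1)^2·(-1)^0 = +1.
v=13: a=13^1·(≡10), b=13^5·(≡11) mod 13; (10|13)=+1, (11|13)=-1; (−1)^{1·5·6}·(+1)^5·(-1)^1 = -1.
(875719, 1751438 / ℚ) ramifies at {2, 13, 31, 53}: a division algebra.

[2, 13, 31, 53]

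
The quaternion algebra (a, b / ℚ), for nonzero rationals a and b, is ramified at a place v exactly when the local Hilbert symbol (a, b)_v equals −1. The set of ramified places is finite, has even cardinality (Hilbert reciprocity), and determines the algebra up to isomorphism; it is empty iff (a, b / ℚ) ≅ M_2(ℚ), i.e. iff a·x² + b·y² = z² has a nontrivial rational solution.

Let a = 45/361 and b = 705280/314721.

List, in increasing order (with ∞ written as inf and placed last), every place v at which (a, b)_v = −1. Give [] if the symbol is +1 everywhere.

[]

Mod squares: a ≡ 5, b ≡ 2755. Check v ∈ {∞, 2, 3, 5, 11, 17, 19, 29}.
v=11: a=11^0·(≡5), b=11^-2·(≡3) mod 11; (5|11)=+1, (3|11)=+1; (−1)^{0·-2·5}·(+1)^-2·(+1)^0 = +1.
v=5: a=5^1·(≡4), b=5^1·(≡1) mod 5; (4|5)=+1, (1|5)=+1; (−1)^{1·1·2}·(+1)^1·(+1)^1 = +1.
v=17: a=17^0·(≡7), b=17^-2·(≡1) mod 17; (7|17)=-1, (1|17)=+1; (−1)^{0·-2·8}·(-1)^-2·(+1)^0 = +1.
v=19: a=19^-2·(≡7), b=19^1·(≡14) mod 19; (7|19)=+1, (14|19)=-1; (−1)^{-2·1·9}·(+1)^1·(-1)^-2 = +1.
v=3: a=3^2·(≡2), b=3^-2·(≡1) mod 3; (2|3)=-1, (1|3)=+1; (−1)^{2·-2·1}·(-1)^-2·(+1)^2 = +1.
v=2: v_2(a)=0, v_2(b)=8; units ≡ 5, 3 (mod 8); ε·ε+αω+βω = 0·1+0·1+8·1 ≡ 0  ⇒  (a,b)_2 = +1.
v=∞: 5 > 0 and 2755 > 0  ⇒  (a,b)_∞ = +1.
v=29: a=29^0·(≡28), b=29^1·(≡17) mod 29; (28|29)=+1, (17|29)=-1; (−1)^{0·1·14}·(+1)^1·(-1)^0 = +1.
Every local symbol is +1, so the conic 5·x² + 2755·y² = z² has ℚ_v-points for all v and hence a ℚ-point; (a, b / ℚ) ≅ M_2(ℚ).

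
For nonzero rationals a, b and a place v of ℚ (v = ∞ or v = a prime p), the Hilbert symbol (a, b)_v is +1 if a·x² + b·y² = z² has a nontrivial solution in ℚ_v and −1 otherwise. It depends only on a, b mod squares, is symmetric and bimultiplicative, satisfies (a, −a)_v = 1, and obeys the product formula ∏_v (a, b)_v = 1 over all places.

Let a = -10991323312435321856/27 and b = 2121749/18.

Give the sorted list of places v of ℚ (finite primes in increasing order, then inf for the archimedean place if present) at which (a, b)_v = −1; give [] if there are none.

[2, 11]

(a, b) ≡ (-350493, 86602) mod (ℚ^×)²; places V = {2, 3, 7, 11, 13, 19, 43, 53, ∞}.
(a,b)_3: α=-3, u≡1; β=-2, v≡1 (mod 3); (1|3)=+1, (1|3)=+1; sign (−1)^0·+1^-2·+1^-3 = +1.
(a,b)_53: α=2, u≡15; β=1, v≡1 (mod 53); (15|53)=+1, (1|53)=+1; sign (−1)^0·+1^1·+1^2 = +1.
(a,b)_7: α=2, u≡2; β=2, v≡5 (mod 7); (2|7)=+1, (5|7)=-1; sign (−1)^0·+1^2·-1^2 = +1.
(a,b)_19: α=3, u≡14; β=1, v≡11 (mod 19); (14|19)=-1, (11|19)=+1; sign (−1)^1·-1^1·+1^3 = +1.
(a,b)_∞: sgn(-350493)=−, sgn(86602)=+, so +1.
(a,b)_2: α=10, β=-1; u≡3, v≡5 (mod 8); ε(u)ε(v)=1·0, αω(v)=10·1, βω(u)=-1·1; sum ≡ 1  ⇒  -1.
(a,b)_43: α=3, u≡7; β=1, v≡6 (mod 43); (7|43)=-1, (6|43)=+1; sign (−1)^1·-1^1·+1^3 = +1.
(a,b)_13: α=1, u≡12; β=0, v≡9 (mod 13); (12|13)=+1, (9|13)=+1; sign (−1)^0·+1^0·+1^1 = +1.
(a,b)_11: α=1, u≡4; β=0, v≡2 (mod 11); (4|11)=+1, (2|11)=-1; sign (−1)^0·+1^0·-1^1 = -1.
|Ram(-350493, 86602)| = 2, even; anisotropic at {2, 11}.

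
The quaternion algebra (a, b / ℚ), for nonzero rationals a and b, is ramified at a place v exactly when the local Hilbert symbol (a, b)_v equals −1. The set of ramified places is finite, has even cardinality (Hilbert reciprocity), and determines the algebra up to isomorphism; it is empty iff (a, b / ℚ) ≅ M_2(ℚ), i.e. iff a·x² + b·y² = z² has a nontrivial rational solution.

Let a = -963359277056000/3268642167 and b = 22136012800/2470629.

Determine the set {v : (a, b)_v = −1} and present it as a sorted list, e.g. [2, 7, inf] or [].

[2, 5, 7, 17]

Mod squares: a ≡ -770, b ≡ 3927. Check v ∈ {∞, 2, 3, 5, 7, 11, 17}.
v=7: a=7^-9·(≡2), b=7^-7·(≡2) mod 7; (2|7)=+1, (2|7)=+1; (−1)^{-9·-7·3}·(+1)^-7·(+1)^-9 = -1.
v=3: a=3^-4·(≡1), b=3^-1·(≡1) mod 3; (1|3)=+1, (1|3)=+1; (−1)^{-4·-1·1}·(+1)^-1·(+1)^-4 = +1.
v=2: v_2(a)=23, v_2(b)=14; units ≡ 7, 7 (mod 8); ε·ε+αω+βω = 1·1+23·0+14·0 ≡ 1  ⇒  (a,b)_2 = -1.
v=11: a=11^1·(≡2), b=11^1·(≡4) mod 11; (2|11)=-1, (4|11)=+1; (−1)^{1·1·5}·(-1)^1·(+1)^1 = +1.
v=∞: -770 < 0 and 3927 > 0  ⇒  (a,b)_∞ = +1.
v=17: a=17^4·(≡14), b=17^3·(≡11) mod 17; (14|17)=-1, (11|17)=-1; (−1)^{4·3·8}·(-1)^3·(-1)^4 = -1.
v=5: a=5^3·(≡1), b=5^2·(≡3) mod 5; (1|5)=+1, (3|5)=-1; (−1)^{3·2·2}·(+1)^2·(-1)^3 = -1.
Ram(-770, 3927) = {2, 5, 7, 17}; no ℚ_2-point on the conic.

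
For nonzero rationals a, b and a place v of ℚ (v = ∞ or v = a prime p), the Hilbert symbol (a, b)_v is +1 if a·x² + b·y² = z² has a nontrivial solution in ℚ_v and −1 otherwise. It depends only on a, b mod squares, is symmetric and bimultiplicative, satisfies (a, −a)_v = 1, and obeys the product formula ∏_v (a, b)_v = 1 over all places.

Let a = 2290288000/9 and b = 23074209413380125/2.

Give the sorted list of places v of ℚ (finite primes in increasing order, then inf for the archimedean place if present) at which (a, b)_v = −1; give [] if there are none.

(a, b) ≡ (70, 10010) mod (ℚ^×)²; places V = {2, 3, 5, 7, 11, 13, ∞}.
(a,b)_13: α=2, u≡8; β=5, v≡12 (mod 13); (8|13)=-1, (12|13)=+1; sign (−1)^0·-1^5·+1^2 = -1.
(a,b)_11: α=2, u≡4; β=5, v≡8 (mod 11); (4|11)=+1, (8|11)=-1; sign (−1)^0·+1^5·-1^2 = +1.
(a,b)_7: α=1, u≡5; β=3, v≡2 (mod 7); (5|7)=-1, (2|7)=+1; sign (−1)^1·-1^3·+1^1 = +1.
(a,b)_5: α=3, u≡1; β=3, v≡3 (mod 5); (1|5)=+1, (3|5)=-1; sign (−1)^0·+1^3·-1^3 = -1.
(a,b)_2: α=7, β=-1; u≡3, v≡5 (mod 8); ε(u)ε(v)=1·0, αω(v)=7·1, βω(u)=-1·1; sum ≡ 0  ⇒  +1.
(a,b)_3: α=-2, u≡1; β=2, v≡2 (mod 3); (1|3)=+1, (2|3)=-1; sign (−1)^0·+1^2·-1^-2 = +1.
(a,b)_∞: sgn(70)=+, sgn(10010)=+, so +1.
Ram(70, 10010) = {5, 13}; no ℚ_5-point on the conic.

[5, 13]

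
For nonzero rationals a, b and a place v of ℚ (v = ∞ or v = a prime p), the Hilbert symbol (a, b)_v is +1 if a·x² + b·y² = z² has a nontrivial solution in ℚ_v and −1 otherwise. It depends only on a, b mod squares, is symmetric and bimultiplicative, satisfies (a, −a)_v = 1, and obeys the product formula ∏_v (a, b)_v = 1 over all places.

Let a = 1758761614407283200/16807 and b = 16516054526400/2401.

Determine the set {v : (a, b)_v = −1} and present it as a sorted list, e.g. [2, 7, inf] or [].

[2, 3, 17, 29]

Mod squares: a ≡ 89726, b ≡ 39. Check v ∈ {∞, 2, 3, 5, 7, 11, 13, 17, 29}.
v=13: a=13^1·(≡3), b=13^1·(≡12) mod 13; (3|13)=+1, (12|13)=+1; (−1)^{1·1·6}·(+1)^1·(+1)^1 = +1.
v=29: a=29^3·(≡28), b=29^2·(≡27) mod 29; (28|29)=+1, (27|29)=-1; (−1)^{3·2·14}·(+1)^2·(-1)^3 = -1.
v=3: a=3^6·(≡2), b=3^3·(≡1) mod 3; (2|3)=-1, (1|3)=+1; (−1)^{6·3·1}·(-1)^3·(+1)^6 = -1.
v=17: a=17^3·(≡1), b=17^2·(≡3) mod 17; (1|17)=+1, (3|17)=-1; (−1)^{3·2·8}·(+1)^2·(-1)^3 = -1.
v=11: a=11^2·(≡6), b=11^2·(≡8) mod 11; (6|11)=-1, (8|11)=-1; (−1)^{2·2·5}·(-1)^2·(-1)^2 = +1.
v=2: v_2(a)=9, v_2(b)=6; units ≡ 7, 7 (mod 8); ε·ε+αω+βω = 1·1+9·0+6·0 ≡ 1  ⇒  (a,b)_2 = -1.
v=5: a=5^2·(≡4), b=5^2·(≡1) mod 5; (4|5)=+1, (1|5)=+1; (−1)^{2·2·2}·(+1)^2·(+1)^2 = +1.
v=∞: 89726 > 0 and 39 > 0  ⇒  (a,b)_∞ = +1.
v=7: a=7^-5·(≡1), b=7^-4·(≡2) mod 7; (1|7)=+1, (2|7)=+1; (−1)^{-5·-4·3}·(+1)^-4·(+1)^-5 = +1.
Ram(89726, 39) = {2, 3, 17, 29}; no ℚ_2-point on the conic.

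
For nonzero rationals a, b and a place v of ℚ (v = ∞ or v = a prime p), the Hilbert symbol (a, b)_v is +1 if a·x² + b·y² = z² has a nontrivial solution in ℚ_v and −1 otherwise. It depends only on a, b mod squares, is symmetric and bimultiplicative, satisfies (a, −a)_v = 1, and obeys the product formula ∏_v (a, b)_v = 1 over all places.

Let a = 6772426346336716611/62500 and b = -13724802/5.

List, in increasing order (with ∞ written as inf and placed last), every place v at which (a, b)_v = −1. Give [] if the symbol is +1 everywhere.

(a, b) ≡ (19, -17290) mod (ℚ^×)²; places V = {2, 3, 5, 7, 13, 19, 29, ∞}.
(a,b)_29: α=2, u≡10; β=0, v≡23 (mod 29); (10|29)=-1, (23|29)=+1; sign (−1)^0·-1^0·+1^2 = +1.
(a,b)_3: α=10, u≡1; β=4, v≡2 (mod 3); (1|3)=+1, (2|3)=-1; sign (−1)^0·+1^4·-1^10 = +1.
(a,b)_7: α=6, u≡6; β=3, v≡1 (mod 7); (6|7)=-1, (1|7)=+1; sign (−1)^0·-1^3·+1^6 = -1.
(a,b)_13: α=2, u≡2; β=1, v≡3 (mod 13); (2|13)=-1, (3|13)=+1; sign (−1)^0·-1^1·+1^2 = -1.
(a,b)_5: α=-6, u≡4; β=-1, v≡3 (mod 5); (4|5)=+1, (3|5)=-1; sign (−1)^0·+1^-1·-1^-6 = +1.
(a,b)_2: α=-2, β=1; u≡3, v≡3 (mod 8); ε(u)ε(v)=1·1, αω(v)=-2·1, βω(u)=1·1; sum ≡ 0  ⇒  +1.
(a,b)_∞: sgn(19)=+, sgn(-17290)=−, so +1.
(a,b)_19: α=3, u≡16; β=1, v≡12 (mod 19); (16|19)=+1, (12|19)=-1; sign (−1)^1·+1^1·-1^3 = +1.
|Ram(19, -17290)| = 2, even; anisotropic at {7, 13}.

[7, 13]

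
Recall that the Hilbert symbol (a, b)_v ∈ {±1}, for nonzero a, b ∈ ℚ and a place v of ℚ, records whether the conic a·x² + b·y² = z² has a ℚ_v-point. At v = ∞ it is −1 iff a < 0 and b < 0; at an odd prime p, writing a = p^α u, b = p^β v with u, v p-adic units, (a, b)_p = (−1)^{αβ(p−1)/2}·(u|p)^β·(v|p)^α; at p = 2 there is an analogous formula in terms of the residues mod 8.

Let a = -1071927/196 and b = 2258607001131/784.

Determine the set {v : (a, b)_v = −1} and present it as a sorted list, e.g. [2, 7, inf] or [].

[3, 23]

(a, b) ≡ (-87, 299) mod (ℚ^×)²; places V = {2, 3, 7, 13, 23, 29, 37, ∞}.
(a,b)_7: α=-2, u≡1; β=-2, v≡6 (mod 7); (1|7)=+1, (6|7)=-1; sign (−1)^0·+1^-2·-1^-2 = +1.
(a,b)_13: α=0, u≡1; β=1, v≡4 (mod 13); (1|13)=+1, (4|13)=+1; sign (−1)^0·+1^1·+1^0 = +1.
(a,b)_2: α=-2, β=-4; u≡1, v≡3 (mod 8); ε(u)ε(v)=0·1, αω(v)=-2·1, βω(u)=-4·0; sum ≡ 0  ⇒  +1.
(a,b)_23: α=0, u≡22; β=1, v≡12 (mod 23); (22|23)=-1, (12|23)=+1; sign (−1)^0·-1^1·+1^0 = -1.
(a,b)_3: α=3, u≡1; β=8, v≡2 (mod 3); (1|3)=+1, (2|3)=-1; sign (−1)^0·+1^8·-1^3 = -1.
(a,b)_∞: sgn(-87)=−, sgn(299)=+, so +1.
(a,b)_37: α=2, u≡23; β=2, v≡12 (mod 37); (23|37)=-1, (12|37)=+1; sign (−1)^0·-1^2·+1^2 = +1.
(a,b)_29: α=1, u≡19; β=2, v≡1 (mod 29); (19|29)=-1, (1|29)=+1; sign (−1)^0·-1^2·+1^1 = +1.
(-87, 299 / ℚ) ramifies at {3, 23}: a division algebra.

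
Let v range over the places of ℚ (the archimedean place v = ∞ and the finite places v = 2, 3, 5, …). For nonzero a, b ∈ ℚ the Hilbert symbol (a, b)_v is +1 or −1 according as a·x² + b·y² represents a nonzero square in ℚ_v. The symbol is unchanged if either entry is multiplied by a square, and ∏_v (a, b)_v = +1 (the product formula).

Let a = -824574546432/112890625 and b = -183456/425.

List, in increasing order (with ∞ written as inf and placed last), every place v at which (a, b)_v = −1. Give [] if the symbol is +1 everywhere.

(a, b) ≡ (-2, -442) mod (ℚ^×)²; places V = {2, 3, 5, 7, 13, 17, ∞}.
(a,b)_5: α=-8, u≡2; β=-2, v≡2 (mod 5); (2|5)=-1, (2|5)=-1; sign (−1)^0·-1^-2·-1^-8 = +1.
(a,b)_13: α=2, u≡5; β=1, v≡5 (mod 13); (5|13)=-1, (5|13)=-1; sign (−1)^0·-1^1·-1^2 = -1.
(a,b)_7: α=6, u≡3; β=2, v≡3 (mod 7); (3|7)=-1, (3|7)=-1; sign (−1)^0·-1^2·-1^6 = +1.
(a,b)_∞: sgn(-2)=−, sgn(-442)=−, so -1.
(a,b)_3: α=4, u≡1; β=2, v≡2 (mod 3); (1|3)=+1, (2|3)=-1; sign (−1)^0·+1^2·-1^4 = +1.
(a,b)_17: α=-2, u≡4; β=-1, v≡1 (mod 17); (4|17)=+1, (1|17)=+1; sign (−1)^0·+1^-1·+1^-2 = +1.
(a,b)_2: α=9, β=5; u≡7, v≡3 (mod 8); ε(u)ε(v)=1·1, αω(v)=9·1, βω(u)=5·0; sum ≡ 0  ⇒  +1.
(-2, -442 / ℚ) ramifies at {13, ∞}: a division algebra.

[13, inf]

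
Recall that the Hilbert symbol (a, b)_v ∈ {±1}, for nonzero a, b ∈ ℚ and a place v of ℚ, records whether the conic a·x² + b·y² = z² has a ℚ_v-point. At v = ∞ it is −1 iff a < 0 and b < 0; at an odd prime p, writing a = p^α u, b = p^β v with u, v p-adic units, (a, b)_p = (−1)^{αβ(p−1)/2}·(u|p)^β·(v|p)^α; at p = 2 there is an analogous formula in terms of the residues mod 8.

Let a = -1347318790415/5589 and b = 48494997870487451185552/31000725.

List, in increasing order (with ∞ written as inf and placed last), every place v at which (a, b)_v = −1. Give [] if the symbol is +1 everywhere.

[5, 7, 29, 31]

Mod squares: a ≡ -5272635, b ≡ 266133. Check v ∈ {∞, 2, 3, 5, 7, 13, 17, 19, 23, 29, 31}.
v=19: a=19^2·(≡11), b=19^3·(≡7) mod 19; (11|19)=+1, (7|19)=+1; (−1)^{2·3·9}·(+1)^3·(+1)^2 = +1.
v=31: a=31^1·(≡27), b=31^2·(≡3) mod 31; (27|31)=-1, (3|31)=-1; (−1)^{1·2·15}·(-1)^2·(-1)^1 = -1.
v=∞: -5272635 < 0 and 266133 > 0  ⇒  (a,b)_∞ = +1.
v=23: a=23^-1·(≡21), b=23^1·(≡8) mod 23; (21|23)=-1, (8|23)=+1; (−1)^{-1·1·11}·(-1)^1·(+1)^-1 = +1.
v=7: a=7^0·(≡6), b=7^-1·(≡1) mod 7; (6|7)=-1, (1|7)=+1; (−1)^{0·-1·3}·(-1)^-1·(+1)^0 = -1.
v=2: v_2(a)=0, v_2(b)=4; units ≡ 5, 5 (mod 8); ε·ε+αω+βω = 0·0+0·1+4·1 ≡ 0  ⇒  (a,b)_2 = +1.
v=5: a=5^1·(≡3), b=5^-2·(≡3) mod 5; (3|5)=-1, (3|5)=-1; (−1)^{1·-2·2}·(-1)^-2·(-1)^1 = -1.
v=3: a=3^-5·(≡2), b=3^-11·(≡1) mod 3; (2|3)=-1, (1|3)=+1; (−1)^{-5·-11·1}·(-1)^-11·(+1)^-5 = +1.
v=17: a=17^3·(≡10), b=17^6·(≡1) mod 17; (10|17)=-1, (1|17)=+1; (−1)^{3·6·8}·(-1)^6·(+1)^3 = +1.
v=13: a=13^2·(≡4), b=13^4·(≡4) mod 13; (4|13)=+1, (4|13)=+1; (−1)^{2·4·6}·(+1)^4·(+1)^2 = +1.
v=29: a=29^1·(≡11), b=29^1·(≡1) mod 29; (11|29)=-1, (1|29)=+1; (−1)^{1·1·14}·(-1)^1·(+1)^1 = -1.
|Ram(-5272635, 266133)| = 4, even; anisotropic at {5, 7, 29, 31}.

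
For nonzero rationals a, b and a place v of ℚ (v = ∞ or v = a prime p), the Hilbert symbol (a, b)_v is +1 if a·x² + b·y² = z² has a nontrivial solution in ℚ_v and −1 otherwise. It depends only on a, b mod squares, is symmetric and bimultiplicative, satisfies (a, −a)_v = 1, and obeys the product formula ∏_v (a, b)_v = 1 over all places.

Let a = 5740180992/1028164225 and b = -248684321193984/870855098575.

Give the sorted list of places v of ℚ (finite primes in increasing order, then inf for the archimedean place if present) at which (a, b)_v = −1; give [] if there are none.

[7, 13]

(a, b) ≡ (182, -7) mod (ℚ^×)²; places V = {2, 3, 5, 7, 11, 13, 53, ∞}.
(a,b)_∞: sgn(182)=+, sgn(-7)=−, so +1.
(a,b)_7: α=1, u≡5; β=-1, v≡3 (mod 7); (5|7)=-1, (3|7)=-1; sign (−1)^1·-1^-1·-1^1 = -1.
(a,b)_53: α=-2, u≡51; β=-2, v≡46 (mod 53); (51|53)=-1, (46|53)=+1; sign (−1)^0·-1^-2·+1^-2 = +1.
(a,b)_11: α=-4, u≡7; β=-6, v≡4 (mod 11); (7|11)=-1, (4|11)=+1; sign (−1)^0·-1^-6·+1^-4 = +1.
(a,b)_5: α=-2, u≡3; β=-2, v≡2 (mod 5); (3|5)=-1, (2|5)=-1; sign (−1)^0·-1^-2·-1^-2 = +1.
(a,b)_3: α=6, u≡2; β=12, v≡2 (mod 3); (2|3)=-1, (2|3)=-1; sign (−1)^0·-1^12·-1^6 = +1.
(a,b)_2: α=9, β=14; u≡3, v≡1 (mod 8); ε(u)ε(v)=1·0, αω(v)=9·0, βω(u)=14·1; sum ≡ 0  ⇒  +1.
(a,b)_13: α=3, u≡10; β=4, v≡5 (mod 13); (10|13)=+1, (5|13)=-1; sign (−1)^0·+1^4·-1^3 = -1.
Ram(182, -7) = {7, 13}; no ℚ_7-point on the conic.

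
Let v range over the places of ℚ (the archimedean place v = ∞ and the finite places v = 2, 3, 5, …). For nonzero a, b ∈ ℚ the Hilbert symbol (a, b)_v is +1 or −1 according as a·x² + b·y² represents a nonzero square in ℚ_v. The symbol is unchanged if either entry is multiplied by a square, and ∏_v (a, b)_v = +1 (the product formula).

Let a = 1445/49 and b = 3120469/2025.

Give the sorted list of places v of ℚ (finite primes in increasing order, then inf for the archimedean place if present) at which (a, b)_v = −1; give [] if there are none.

Mod squares: a ≡ 5, b ≡ 25789. Check v ∈ {∞, 2, 3, 5, 7, 11, 17, 37, 41}.
v=37: a=37^0·(≡31), b=37^1·(≡6) mod 37; (31|37)=-1, (6|37)=-1; (−1)^{0·1·18}·(-1)^1·(-1)^0 = -1.
v=11: a=11^0·(≡3), b=11^2·(≡5) mod 11; (3|11)=+1, (5|11)=+1; (−1)^{0·2·5}·(+1)^2·(+1)^0 = +1.
v=5: a=5^1·(≡1), b=5^-2·(≡4) mod 5; (1|5)=+1, (4|5)=+1; (−1)^{1·-2·2}·(+1)^-2·(+1)^1 = +1.
v=17: a=17^2·(≡6), b=17^1·(≡4) mod 17; (6|17)=-1, (4|17)=+1; (−1)^{2·1·8}·(-1)^1·(+1)^2 = -1.
v=7: a=7^-2·(≡3), b=7^0·(≡1) mod 7; (3|7)=-1, (1|7)=+1; (−1)^{-2·0·3}·(-1)^0·(+1)^-2 = +1.
v=∞: 5 > 0 and 25789 > 0  ⇒  (a,b)_∞ = +1.
v=41: a=41^0·(≡32), b=41^1·(≡29) mod 41; (32|41)=+1, (29|41)=-1; (−1)^{0·1·20}·(+1)^1·(-1)^0 = +1.
v=2: v_2(a)=0, v_2(b)=0; units ≡ 5, 5 (mod 8); ε·ε+αω+βω = 0·0+0·1+0·1 ≡ 0  ⇒  (a,b)_2 = +1.
v=3: a=3^0·(≡2), b=3^-4·(≡1) mod 3; (2|3)=-1, (1|3)=+1; (−1)^{0·-4·1}·(-1)^-4·(+1)^0 = +1.
(5, 25789 / ℚ) ramifies at {17, 37}: a division algebra.

[17, 37]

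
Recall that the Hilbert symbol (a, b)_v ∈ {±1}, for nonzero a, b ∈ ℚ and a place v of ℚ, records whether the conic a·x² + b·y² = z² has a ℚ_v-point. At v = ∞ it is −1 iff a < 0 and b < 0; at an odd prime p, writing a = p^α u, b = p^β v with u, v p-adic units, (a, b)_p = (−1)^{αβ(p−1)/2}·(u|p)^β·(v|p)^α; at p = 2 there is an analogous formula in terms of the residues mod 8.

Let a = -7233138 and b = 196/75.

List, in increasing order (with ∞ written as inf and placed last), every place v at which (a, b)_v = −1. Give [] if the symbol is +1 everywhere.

(a, b) ≡ (-82, 3) mod (ℚ^×)²; places V = {2, 3, 5, 7, 11, 41, ∞}.
(a,b)_11: α=2, u≡7; β=0, v≡1 (mod 11); (7|11)=-1, (1|11)=+1; sign (−1)^0·-1^0·+1^2 = +1.
(a,b)_7: α=0, u≡4; β=2, v≡5 (mod 7); (4|7)=+1, (5|7)=-1; sign (−1)^0·+1^2·-1^0 = +1.
(a,b)_41: α=1, u≡5; β=0, v≡13 (mod 41); (5|41)=+1, (13|41)=-1; sign (−1)^0·+1^0·-1^1 = -1.
(a,b)_∞: sgn(-82)=−, sgn(3)=+, so +1.
(a,b)_2: α=1, β=2; u≡7, v≡3 (mod 8); ε(u)ε(v)=1·1, αω(v)=1·1, βω(u)=2·0; sum ≡ 0  ⇒  +1.
(a,b)_3: α=6, u≡2; β=-1, v≡1 (mod 3); (2|3)=-1, (1|3)=+1; sign (−1)^0·-1^-1·+1^6 = -1.
(a,b)_5: α=0, u≡2; β=-2, v≡2 (mod 5); (2|5)=-1, (2|5)=-1; sign (−1)^0·-1^-2·-1^0 = +1.
Ram(-82, 3) = {3, 41}; no ℚ_3-point on the conic.

[3, 41]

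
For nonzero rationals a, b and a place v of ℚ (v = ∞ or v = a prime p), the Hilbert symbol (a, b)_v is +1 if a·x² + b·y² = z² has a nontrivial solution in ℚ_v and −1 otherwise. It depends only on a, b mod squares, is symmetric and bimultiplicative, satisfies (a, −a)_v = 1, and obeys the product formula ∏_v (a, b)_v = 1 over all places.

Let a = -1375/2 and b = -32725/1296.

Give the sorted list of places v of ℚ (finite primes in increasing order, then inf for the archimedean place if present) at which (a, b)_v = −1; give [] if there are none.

[2, inf]

Mod squares: a ≡ -110, b ≡ -1309. Check v ∈ {∞, 2, 3, 5, 7, 11, 17}.
v=2: v_2(a)=-1, v_2(b)=-4; units ≡ 1, 3 (mod 8); ε·ε+αω+βω = 0·1+-1·1+-4·0 ≡ 1  ⇒  (a,b)_2 = -1.
v=3: a=3^0·(≡1), b=3^-4·(≡2) mod 3; (1|3)=+1, (2|3)=-1; (−1)^{0·-4·1}·(+1)^-4·(-1)^0 = +1.
v=7: a=7^0·(≡2), b=7^1·(≡1) mod 7; (2|7)=+1, (1|7)=+1; (−1)^{0·1·3}·(+1)^1·(+1)^0 = +1.
v=∞: -110 < 0 and -1309 < 0  ⇒  (a,b)_∞ = -1.
v=17: a=17^0·(≡1), b=17^1·(≡16) mod 17; (1|17)=+1, (16|17)=+1; (−1)^{0·1·8}·(+1)^1·(+1)^0 = +1.
v=11: a=11^1·(≡9), b=11^1·(≡8) mod 11; (9|11)=+1, (8|11)=-1; (−1)^{1·1·5}·(+1)^1·(-1)^1 = +1.
v=5: a=5^3·(≡2), b=5^2·(≡1) mod 5; (2|5)=-1, (1|5)=+1; (−1)^{3·2·2}·(-1)^2·(+1)^3 = +1.
Ram(-110, -1309) = {2, ∞}; no ℚ_2-point on the conic.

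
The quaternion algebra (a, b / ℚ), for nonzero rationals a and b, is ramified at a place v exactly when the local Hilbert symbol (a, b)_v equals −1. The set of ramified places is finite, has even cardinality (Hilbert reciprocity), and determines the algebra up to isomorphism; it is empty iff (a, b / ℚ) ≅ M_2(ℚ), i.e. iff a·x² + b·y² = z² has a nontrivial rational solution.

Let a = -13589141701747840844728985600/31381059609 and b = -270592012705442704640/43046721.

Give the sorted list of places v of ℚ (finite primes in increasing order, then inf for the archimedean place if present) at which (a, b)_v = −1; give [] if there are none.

[17, 19, 23, inf]

(a, b) ≡ (-266, -13685) mod (ℚ^×)²; places V = {2, 3, 5, 7, 13, 17, 19, 23, ∞}.
(a,b)_23: α=4, u≡17; β=3, v≡2 (mod 23); (17|23)=-1, (2|23)=+1; sign (−1)^0·-1^3·+1^4 = -1.
(a,b)_3: α=-22, u≡1; β=-16, v≡1 (mod 3); (1|3)=+1, (1|3)=+1; sign (−1)^0·+1^-16·+1^-22 = +1.
(a,b)_7: α=3, u≡4; β=3, v≡6 (mod 7); (4|7)=+1, (6|7)=-1; sign (−1)^1·+1^3·-1^3 = +1.
(a,b)_2: α=11, β=8; u≡3, v≡3 (mod 8); ε(u)ε(v)=1·1, αω(v)=11·1, βω(u)=8·1; sum ≡ 0  ⇒  +1.
(a,b)_5: α=2, u≡4; β=1, v≡2 (mod 5); (4|5)=+1, (2|5)=-1; sign (−1)^0·+1^1·-1^2 = +1.
(a,b)_19: α=3, u≡7; β=2, v≡14 (mod 19); (7|19)=+1, (14|19)=-1; sign (−1)^0·+1^2·-1^3 = -1.
(a,b)_∞: sgn(-266)=−, sgn(-13685)=−, so -1.
(a,b)_13: α=6, u≡11; β=4, v≡4 (mod 13); (11|13)=-1, (4|13)=+1; sign (−1)^0·-1^4·+1^6 = +1.
(a,b)_17: α=4, u≡5; β=3, v≡11 (mod 17); (5|17)=-1, (11|17)=-1; sign (−1)^0·-1^3·-1^4 = -1.
(-266, -13685 / ℚ) ramifies at {17, 19, 23, ∞}: a division algebra.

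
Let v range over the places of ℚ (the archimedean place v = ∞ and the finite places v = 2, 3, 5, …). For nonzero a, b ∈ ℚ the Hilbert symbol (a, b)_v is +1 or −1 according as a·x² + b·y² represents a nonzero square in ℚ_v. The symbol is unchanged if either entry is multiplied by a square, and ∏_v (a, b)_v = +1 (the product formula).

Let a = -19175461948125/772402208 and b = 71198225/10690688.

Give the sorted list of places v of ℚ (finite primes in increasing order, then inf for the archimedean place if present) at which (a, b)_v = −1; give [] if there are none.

[2, 19]

Mod squares: a ≡ -874, b ≡ 322. Check v ∈ {∞, 2, 3, 5, 7, 17, 19, 23}.
v=7: a=7^4·(≡4), b=7^3·(≡4) mod 7; (4|7)=+1, (4|7)=+1; (−1)^{4·3·3}·(+1)^3·(+1)^4 = +1.
v=19: a=19^3·(≡6), b=19^2·(≡13) mod 19; (6|19)=+1, (13|19)=-1; (−1)^{3·2·9}·(+1)^2·(-1)^3 = -1.
v=2: v_2(a)=-5, v_2(b)=-7; units ≡ 3, 1 (mod 8); ε·ε+αω+βω = 1·0+-5·0+-7·1 ≡ 1  ⇒  (a,b)_2 = -1.
v=3: a=3^4·(≡2), b=3^0·(≡1) mod 3; (2|3)=-1, (1|3)=+1; (−1)^{4·0·1}·(-1)^0·(+1)^4 = +1.
v=∞: -874 < 0 and 322 > 0  ⇒  (a,b)_∞ = +1.
v=17: a=17^-6·(≡6), b=17^-4·(≡13) mod 17; (6|17)=-1, (13|17)=+1; (−1)^{-6·-4·8}·(-1)^-4·(+1)^-6 = +1.
v=23: a=23^1·(≡3), b=23^1·(≡10) mod 23; (3|23)=+1, (10|23)=-1; (−1)^{1·1·11}·(+1)^1·(-1)^1 = +1.
v=5: a=5^4·(≡1), b=5^2·(≡3) mod 5; (1|5)=+1, (3|5)=-1; (−1)^{4·2·2}·(+1)^2·(-1)^4 = +1.
(-874, 322 / ℚ) ramifies at {2, 19}: a division algebra.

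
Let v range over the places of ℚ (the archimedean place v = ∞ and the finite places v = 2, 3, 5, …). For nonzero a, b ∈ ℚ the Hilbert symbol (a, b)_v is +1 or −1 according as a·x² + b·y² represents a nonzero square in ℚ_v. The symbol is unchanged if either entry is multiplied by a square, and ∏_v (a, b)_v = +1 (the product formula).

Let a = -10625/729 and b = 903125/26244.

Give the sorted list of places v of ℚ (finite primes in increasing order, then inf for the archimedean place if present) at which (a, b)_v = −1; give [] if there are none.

Mod squares: a ≡ -17, b ≡ 5. Check v ∈ {∞, 2, 3, 5, 17}.
v=3: a=3^-6·(≡1), b=3^-8·(≡2) mod 3; (1|3)=+1, (2|3)=-1; (−1)^{-6·-8·1}·(+1)^-8·(-1)^-6 = +1.
v=5: a=5^4·(≡2), b=5^5·(≡1) mod 5; (2|5)=-1, (1|5)=+1; (−1)^{4·5·2}·(-1)^5·(+1)^4 = -1.
v=∞: -17 < 0 and 5 > 0  ⇒  (a,b)_∞ = +1.
v=2: v_2(a)=0, v_2(b)=-2; units ≡ 7, 5 (mod 8); ε·ε+αω+βω = 1·0+0·1+-2·0 ≡ 0  ⇒  (a,b)_2 = +1.
v=17: a=17^1·(≡15), b=17^2·(≡5) mod 17; (15|17)=+1, (5|17)=-1; (−1)^{1·2·8}·(+1)^2·(-1)^1 = -1.
Ram(-17, 5) = {5, 17}; no ℚ_5-point on the conic.

[5, 17]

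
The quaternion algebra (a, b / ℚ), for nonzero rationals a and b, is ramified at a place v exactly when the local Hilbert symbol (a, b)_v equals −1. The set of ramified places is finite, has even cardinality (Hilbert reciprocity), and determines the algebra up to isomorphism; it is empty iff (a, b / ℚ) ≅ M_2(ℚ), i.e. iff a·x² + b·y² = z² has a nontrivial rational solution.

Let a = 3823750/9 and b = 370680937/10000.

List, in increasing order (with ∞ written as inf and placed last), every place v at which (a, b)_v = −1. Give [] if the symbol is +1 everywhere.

(a, b) ≡ (6118, 3553) mod (ℚ^×)²; places V = {2, 3, 5, 7, 11, 17, 19, 23, ∞}.
(a,b)_17: α=0, u≡16; β=3, v≡5 (mod 17); (16|17)=+1, (5|17)=-1; sign (−1)^0·+1^3·-1^0 = +1.
(a,b)_19: α=1, u≡15; β=3, v≡17 (mod 19); (15|19)=-1, (17|19)=+1; sign (−1)^1·-1^3·+1^1 = +1.
(a,b)_23: α=1, u≡16; β=0, v≡7 (mod 23); (16|23)=+1, (7|23)=-1; sign (−1)^0·+1^0·-1^1 = -1.
(a,b)_∞: sgn(6118)=+, sgn(3553)=+, so +1.
(a,b)_11: α=0, u≡2; β=1, v≡9 (mod 11); (2|11)=-1, (9|11)=+1; sign (−1)^0·-1^1·+1^0 = -1.
(a,b)_7: α=1, u≡6; β=0, v≡1 (mod 7); (6|7)=-1, (1|7)=+1; sign (−1)^0·-1^0·+1^1 = +1.
(a,b)_3: α=-2, u≡1; β=0, v≡1 (mod 3); (1|3)=+1, (1|3)=+1; sign (−1)^0·+1^0·+1^-2 = +1.
(a,b)_5: α=4, u≡2; β=-4, v≡2 (mod 5); (2|5)=-1, (2|5)=-1; sign (−1)^0·-1^-4·-1^4 = +1.
(a,b)_2: α=1, β=-4; u≡3, v≡1 (mod 8); ε(u)ε(v)=1·0, αω(v)=1·0, βω(u)=-4·1; sum ≡ 0  ⇒  +1.
|Ram(6118, 3553)| = 2, even; anisotropic at {11, 23}.

[11, 23]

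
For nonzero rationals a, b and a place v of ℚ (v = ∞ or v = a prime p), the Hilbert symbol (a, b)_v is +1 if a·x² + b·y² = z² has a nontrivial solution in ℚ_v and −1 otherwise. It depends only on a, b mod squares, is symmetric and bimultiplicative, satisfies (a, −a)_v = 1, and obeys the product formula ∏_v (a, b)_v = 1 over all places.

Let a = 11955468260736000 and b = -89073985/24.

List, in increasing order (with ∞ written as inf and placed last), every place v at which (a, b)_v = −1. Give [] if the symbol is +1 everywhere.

(a, b) ≡ (15015, -2310) mod (ℚ^×)²; places V = {2, 3, 5, 7, 11, 13, 37, ∞}.
(a,b)_13: α=5, u≡5; β=2, v≡3 (mod 13); (5|13)=-1, (3|13)=+1; sign (−1)^0·-1^2·+1^5 = +1.
(a,b)_∞: sgn(15015)=+, sgn(-2310)=−, so +1.
(a,b)_37: α=0, u≡25; β=2, v≡10 (mod 37); (25|37)=+1, (10|37)=+1; sign (−1)^0·+1^2·+1^0 = +1.
(a,b)_3: α=3, u≡1; β=-1, v≡1 (mod 3); (1|3)=+1, (1|3)=+1; sign (−1)^1·+1^-1·+1^3 = -1.
(a,b)_5: α=3, u≡3; β=1, v≡2 (mod 5); (3|5)=-1, (2|5)=-1; sign (−1)^0·-1^1·-1^3 = +1.
(a,b)_7: α=1, u≡5; β=1, v≡6 (mod 7); (5|7)=-1, (6|7)=-1; sign (−1)^1·-1^1·-1^1 = -1.
(a,b)_11: α=3, u≡3; β=1, v≡2 (mod 11); (3|11)=+1, (2|11)=-1; sign (−1)^1·+1^1·-1^3 = +1.
(a,b)_2: α=10, β=-3; u≡7, v≡5 (mod 8); ε(u)ε(v)=1·0, αω(v)=10·1, βω(u)=-3·0; sum ≡ 0  ⇒  +1.
(15015, -2310 / ℚ) ramifies at {3, 7}: a division algebra.

[3, 7]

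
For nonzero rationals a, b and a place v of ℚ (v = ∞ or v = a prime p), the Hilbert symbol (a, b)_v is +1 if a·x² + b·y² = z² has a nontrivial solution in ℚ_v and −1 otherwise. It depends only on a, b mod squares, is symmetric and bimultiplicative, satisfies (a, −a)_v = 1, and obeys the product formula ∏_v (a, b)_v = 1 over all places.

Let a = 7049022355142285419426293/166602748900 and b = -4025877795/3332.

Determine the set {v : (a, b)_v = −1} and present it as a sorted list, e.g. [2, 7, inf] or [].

Mod squares: a ≡ 437, b ≡ -1597235. Check v ∈ {∞, 2, 3, 5, 7, 17, 19, 23, 37, 43}.
v=43: a=43^2·(≡20), b=43^1·(≡8) mod 43; (20|43)=-1, (8|43)=-1; (−1)^{2·1·21}·(-1)^1·(-1)^2 = -1.
v=19: a=19^1·(≡9), b=19^1·(≡8) mod 19; (9|19)=+1, (8|19)=-1; (−1)^{1·1·9}·(+1)^1·(-1)^1 = +1.
v=17: a=17^-2·(≡6), b=17^-1·(≡4) mod 17; (6|17)=-1, (4|17)=+1; (−1)^{-2·-1·8}·(-1)^-1·(+1)^-2 = -1.
v=5: a=5^-2·(≡3), b=5^1·(≡3) mod 5; (3|5)=-1, (3|5)=-1; (−1)^{-2·1·2}·(-1)^1·(-1)^-2 = -1.
v=2: v_2(a)=-2, v_2(b)=-2; units ≡ 5, 5 (mod 8); ε·ε+αω+βω = 0·0+-2·1+-2·1 ≡ 0  ⇒  (a,b)_2 = +1.
v=∞: 437 > 0 and -1597235 < 0  ⇒  (a,b)_∞ = +1.
v=37: a=37^2·(≡16), b=37^0·(≡19) mod 37; (16|37)=+1, (19|37)=-1; (−1)^{2·0·18}·(+1)^0·(-1)^2 = +1.
v=23: a=23^7·(≡7), b=23^3·(≡10) mod 23; (7|23)=-1, (10|23)=-1; (−1)^{7·3·11}·(-1)^3·(-1)^7 = -1.
v=3: a=3^16·(≡2), b=3^4·(≡1) mod 3; (2|3)=-1, (1|3)=+1; (−1)^{16·4·1}·(-1)^4·(+1)^16 = +1.
v=7: a=7^-8·(≡5), b=7^-2·(≡1) mod 7; (5|7)=-1, (1|7)=+1; (−1)^{-8·-2·3}·(-1)^-2·(+1)^-8 = +1.
Ram(437, -1597235) = {5, 17, 23, 43}; no ℚ_5-point on the conic.

[5, 17, 23, 43]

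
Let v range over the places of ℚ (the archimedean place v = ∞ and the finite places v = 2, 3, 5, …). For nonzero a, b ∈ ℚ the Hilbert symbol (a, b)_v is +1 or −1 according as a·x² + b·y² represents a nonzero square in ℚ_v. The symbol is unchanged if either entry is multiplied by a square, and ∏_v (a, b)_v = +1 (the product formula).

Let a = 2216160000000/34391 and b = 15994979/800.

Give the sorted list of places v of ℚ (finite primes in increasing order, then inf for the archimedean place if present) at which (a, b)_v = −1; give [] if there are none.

[2, 5]

Mod squares: a ≡ 22610, b ≡ 38038. Check v ∈ {∞, 2, 3, 5, 7, 11, 13, 17, 19, 29}.
v=13: a=13^0·(≡4), b=13^1·(≡9) mod 13; (4|13)=+1, (9|13)=+1; (−1)^{0·1·6}·(+1)^1·(+1)^0 = +1.
v=19: a=19^1·(≡8), b=19^1·(≡4) mod 19; (8|19)=-1, (4|19)=+1; (−1)^{1·1·9}·(-1)^1·(+1)^1 = +1.
v=7: a=7^-1·(≡5), b=7^1·(≡4) mod 7; (5|7)=-1, (4|7)=+1; (−1)^{-1·1·3}·(-1)^1·(+1)^-1 = +1.
v=3: a=3^6·(≡2), b=3^0·(≡1) mod 3; (2|3)=-1, (1|3)=+1; (−1)^{6·0·1}·(-1)^0·(+1)^6 = +1.
v=29: a=29^0·(≡21), b=29^2·(≡27) mod 29; (21|29)=-1, (27|29)=-1; (−1)^{0·2·14}·(-1)^2·(-1)^0 = +1.
v=∞: 22610 > 0 and 38038 > 0  ⇒  (a,b)_∞ = +1.
v=5: a=5^7·(≡3), b=5^-2·(≡2) mod 5; (3|5)=-1, (2|5)=-1; (−1)^{7·-2·2}·(-1)^-2·(-1)^7 = -1.
v=2: v_2(a)=11, v_2(b)=-5; units ≡ 1, 3 (mod 8); ε·ε+αω+βω = 0·1+11·1+-5·0 ≡ 1  ⇒  (a,b)_2 = -1.
v=17: a=17^-3·(≡15), b=17^0·(≡2) mod 17; (15|17)=+1, (2|17)=+1; (−1)^{-3·0·8}·(+1)^0·(+1)^-3 = +1.
v=11: a=11^0·(≡9), b=11^1·(≡4) mod 11; (9|11)=+1, (4|11)=+1; (−1)^{0·1·5}·(+1)^1·(+1)^0 = +1.
(22610, 38038 / ℚ) ramifies at {2, 5}: a division algebra.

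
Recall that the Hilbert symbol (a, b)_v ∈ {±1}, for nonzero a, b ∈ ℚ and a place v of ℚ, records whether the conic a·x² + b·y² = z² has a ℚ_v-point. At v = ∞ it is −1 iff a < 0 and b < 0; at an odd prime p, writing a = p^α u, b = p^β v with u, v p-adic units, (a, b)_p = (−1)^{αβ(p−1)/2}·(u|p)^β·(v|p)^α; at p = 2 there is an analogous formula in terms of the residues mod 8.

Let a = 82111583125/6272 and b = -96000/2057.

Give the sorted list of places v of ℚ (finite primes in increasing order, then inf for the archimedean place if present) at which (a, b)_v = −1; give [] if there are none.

[3, 13]

(a, b) ≡ (26, -255) mod (ℚ^×)²; places V = {2, 3, 5, 7, 11, 13, 17, ∞}.
(a,b)_5: α=4, u≡4; β=3, v≡1 (mod 5); (4|5)=+1, (1|5)=+1; sign (−1)^0·+1^3·+1^4 = +1.
(a,b)_7: α=-2, u≡6; β=0, v≡2 (mod 7); (6|7)=-1, (2|7)=+1; sign (−1)^0·-1^0·+1^-2 = +1.
(a,b)_2: α=-7, β=8; u≡5, v≡1 (mod 8); ε(u)ε(v)=0·0, αω(v)=-7·0, βω(u)=8·1; sum ≡ 0  ⇒  +1.
(a,b)_11: α=2, u≡4; β=-2, v≡5 (mod 11); (4|11)=+1, (5|11)=+1; sign (−1)^0·+1^-2·+1^2 = +1.
(a,b)_∞: sgn(26)=+, sgn(-255)=−, so +1.
(a,b)_3: α=0, u≡2; β=1, v≡2 (mod 3); (2|3)=-1, (2|3)=-1; sign (−1)^0·-1^1·-1^0 = -1.
(a,b)_17: α=4, u≡2; β=-1, v≡8 (mod 17); (2|17)=+1, (8|17)=+1; sign (−1)^0·+1^-1·+1^4 = +1.
(a,b)_13: α=1, u≡6; β=0, v≡6 (mod 13); (6|13)=-1, (6|13)=-1; sign (−1)^0·-1^0·-1^1 = -1.
Ram(26, -255) = {3, 13}; no ℚ_3-point on the conic.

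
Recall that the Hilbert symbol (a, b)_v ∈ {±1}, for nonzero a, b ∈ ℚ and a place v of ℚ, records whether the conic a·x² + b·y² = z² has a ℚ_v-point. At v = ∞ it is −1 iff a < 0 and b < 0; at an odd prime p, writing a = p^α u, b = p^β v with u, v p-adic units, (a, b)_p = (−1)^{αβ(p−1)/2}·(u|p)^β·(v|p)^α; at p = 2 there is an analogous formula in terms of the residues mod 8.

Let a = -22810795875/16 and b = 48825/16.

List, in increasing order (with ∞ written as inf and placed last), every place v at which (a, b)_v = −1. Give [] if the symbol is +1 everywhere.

[5, 41, 43, 53]

(a, b) ≡ (-101381315, 217) mod (ℚ^×)²; places V = {2, 3, 5, 7, 31, 41, 43, 53, ∞}.
(a,b)_7: α=1, u≡2; β=1, v≡5 (mod 7); (2|7)=+1, (5|7)=-1; sign (−1)^1·+1^1·-1^1 = +1.
(a,b)_53: α=1, u≡27; β=0, v≡14 (mod 53); (27|53)=-1, (14|53)=-1; sign (−1)^0·-1^0·-1^1 = -1.
(a,b)_3: α=2, u≡1; β=2, v≡1 (mod 3); (1|3)=+1, (1|3)=+1; sign (−1)^0·+1^2·+1^2 = +1.
(a,b)_5: α=3, u≡3; β=2, v≡3 (mod 5); (3|5)=-1, (3|5)=-1; sign (−1)^0·-1^2·-1^3 = -1.
(a,b)_∞: sgn(-101381315)=−, sgn(217)=+, so +1.
(a,b)_43: α=1, u≡39; β=0, v≡12 (mod 43); (39|43)=-1, (12|43)=-1; sign (−1)^0·-1^0·-1^1 = -1.
(a,b)_31: α=1, u≡21; β=1, v≡19 (mod 31); (21|31)=-1, (19|31)=+1; sign (−1)^1·-1^1·+1^1 = +1.
(a,b)_41: α=1, u≡4; β=0, v≡15 (mod 41); (4|41)=+1, (15|41)=-1; sign (−1)^0·+1^0·-1^1 = -1.
(a,b)_2: α=-4, β=-4; u≡5, v≡1 (mod 8); ε(u)ε(v)=0·0, αω(v)=-4·0, βω(u)=-4·1; sum ≡ 0  ⇒  +1.
Ram(-101381315, 217) = {5, 41, 43, 53}; no ℚ_5-point on the conic.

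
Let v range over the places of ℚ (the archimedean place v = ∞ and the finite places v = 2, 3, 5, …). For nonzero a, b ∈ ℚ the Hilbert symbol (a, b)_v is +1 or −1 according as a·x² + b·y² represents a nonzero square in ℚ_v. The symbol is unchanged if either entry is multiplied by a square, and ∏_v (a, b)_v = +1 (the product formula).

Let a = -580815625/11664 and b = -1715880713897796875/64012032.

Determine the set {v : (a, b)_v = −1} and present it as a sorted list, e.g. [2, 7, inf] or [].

[2, 5, 11, inf]

(a, b) ≡ (-1105, -77) mod (ℚ^×)²; places V = {2, 3, 5, 7, 11, 13, 17, 29, ∞}.
(a,b)_11: α=0, u≡7; β=1, v≡3 (mod 11); (7|11)=-1, (3|11)=+1; sign (−1)^0·-1^1·+1^0 = -1.
(a,b)_29: α=2, u≡21; β=4, v≡17 (mod 29); (21|29)=-1, (17|29)=-1; sign (−1)^0·-1^4·-1^2 = +1.
(a,b)_3: α=-6, u≡2; β=-6, v≡1 (mod 3); (2|3)=-1, (1|3)=+1; sign (−1)^0·-1^-6·+1^-6 = +1.
(a,b)_7: α=0, u≡1; β=-3, v≡3 (mod 7); (1|7)=+1, (3|7)=-1; sign (−1)^0·+1^-3·-1^0 = +1.
(a,b)_5: α=5, u≡1; β=6, v≡3 (mod 5); (1|5)=+1, (3|5)=-1; sign (−1)^0·+1^6·-1^5 = -1.
(a,b)_13: α=1, u≡5; β=2, v≡4 (mod 13); (5|13)=-1, (4|13)=+1; sign (−1)^0·-1^2·+1^1 = +1.
(a,b)_17: α=1, u≡3; β=4, v≡9 (mod 17); (3|17)=-1, (9|17)=+1; sign (−1)^0·-1^4·+1^1 = +1.
(a,b)_2: α=-4, β=-8; u≡7, v≡3 (mod 8); ε(u)ε(v)=1·1, αω(v)=-4·1, βω(u)=-8·0; sum ≡ 1  ⇒  -1.
(a,b)_∞: sgn(-1105)=−, sgn(-77)=−, so -1.
|Ram(-1105, -77)| = 4, even; anisotropic at {2, 5, 11, ∞}.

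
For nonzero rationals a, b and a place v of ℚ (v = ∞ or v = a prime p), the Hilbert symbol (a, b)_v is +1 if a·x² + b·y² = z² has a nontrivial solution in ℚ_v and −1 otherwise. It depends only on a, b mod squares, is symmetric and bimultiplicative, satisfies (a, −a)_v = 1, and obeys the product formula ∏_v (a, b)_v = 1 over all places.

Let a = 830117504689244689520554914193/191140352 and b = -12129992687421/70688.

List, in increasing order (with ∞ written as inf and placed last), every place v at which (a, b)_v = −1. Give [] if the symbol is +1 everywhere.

[2, 17, 19, 37]

Mod squares: a ≡ 6859874, b ≡ -185402. Check v ∈ {∞, 2, 3, 7, 11, 13, 17, 19, 31, 37, 41, 47}.
v=∞: 6859874 > 0 and -185402 < 0  ⇒  (a,b)_∞ = +1.
v=13: a=13^-2·(≡11), b=13^0·(≡4) mod 13; (11|13)=-1, (4|13)=+1; (−1)^{-2·0·6}·(-1)^0·(+1)^-2 = +1.
v=3: a=3^0·(≡2), b=3^4·(≡1) mod 3; (2|3)=-1, (1|3)=+1; (−1)^{0·4·1}·(-1)^4·(+1)^0 = +1.
v=17: a=17^3·(≡5), b=17^1·(≡8) mod 17; (5|17)=-1, (8|17)=+1; (−1)^{3·1·8}·(-1)^1·(+1)^3 = -1.
v=31: a=31^0·(≡1), b=31^2·(≡7) mod 31; (1|31)=+1, (7|31)=+1; (−1)^{0·2·15}·(+1)^2·(+1)^0 = +1.
v=7: a=7^5·(≡6), b=7^1·(≡4) mod 7; (6|7)=-1, (4|7)=+1; (−1)^{5·1·3}·(-1)^1·(+1)^5 = +1.
v=2: v_2(a)=-9, v_2(b)=-5; units ≡ 1, 3 (mod 8); ε·ε+αω+βω = 0·1+-9·1+-5·0 ≡ 1  ⇒  (a,b)_2 = -1.
v=41: a=41^9·(≡35), b=41^3·(≡27) mod 41; (35|41)=-1, (27|41)=-1; (−1)^{9·3·20}·(-1)^3·(-1)^9 = +1.
v=11: a=11^2·(≡8), b=11^0·(≡9) mod 11; (8|11)=-1, (9|11)=+1; (−1)^{2·0·5}·(-1)^0·(+1)^2 = +1.
v=19: a=19^3·(≡3), b=19^1·(≡10) mod 19; (3|19)=-1, (10|19)=-1; (−1)^{3·1·9}·(-1)^1·(-1)^3 = -1.
v=37: a=37^1·(≡14), b=37^0·(≡5) mod 37; (14|37)=-1, (5|37)=-1; (−1)^{1·0·18}·(-1)^0·(-1)^1 = -1.
v=47: a=47^-2·(≡24), b=47^-2·(≡10) mod 47; (24|47)=+1, (10|47)=-1; (−1)^{-2·-2·23}·(+1)^-2·(-1)^-2 = +1.
(6859874, -185402 / ℚ) ramifies at {2, 17, 19, 37}: a division algebra.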